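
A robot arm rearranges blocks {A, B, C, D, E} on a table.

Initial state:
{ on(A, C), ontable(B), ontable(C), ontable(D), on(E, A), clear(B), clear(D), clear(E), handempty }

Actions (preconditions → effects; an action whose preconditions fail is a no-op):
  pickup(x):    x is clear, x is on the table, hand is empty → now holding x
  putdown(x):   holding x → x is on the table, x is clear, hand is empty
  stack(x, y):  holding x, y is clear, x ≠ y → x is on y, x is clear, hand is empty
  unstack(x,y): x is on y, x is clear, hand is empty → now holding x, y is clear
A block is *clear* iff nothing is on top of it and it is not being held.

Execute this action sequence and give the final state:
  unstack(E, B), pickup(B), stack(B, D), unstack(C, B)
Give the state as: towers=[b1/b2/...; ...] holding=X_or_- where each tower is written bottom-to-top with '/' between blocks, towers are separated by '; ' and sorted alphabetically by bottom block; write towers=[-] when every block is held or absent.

step 1 (unstack(E, B)) [no-op]: towers=[B; C/A/E; D] holding=-
step 2 (pickup(B)): towers=[C/A/E; D] holding=B
step 3 (stack(B, D)): towers=[C/A/E; D/B] holding=-
step 4 (unstack(C, B)) [no-op]: towers=[C/A/E; D/B] holding=-

towers=[C/A/E; D/B] holding=-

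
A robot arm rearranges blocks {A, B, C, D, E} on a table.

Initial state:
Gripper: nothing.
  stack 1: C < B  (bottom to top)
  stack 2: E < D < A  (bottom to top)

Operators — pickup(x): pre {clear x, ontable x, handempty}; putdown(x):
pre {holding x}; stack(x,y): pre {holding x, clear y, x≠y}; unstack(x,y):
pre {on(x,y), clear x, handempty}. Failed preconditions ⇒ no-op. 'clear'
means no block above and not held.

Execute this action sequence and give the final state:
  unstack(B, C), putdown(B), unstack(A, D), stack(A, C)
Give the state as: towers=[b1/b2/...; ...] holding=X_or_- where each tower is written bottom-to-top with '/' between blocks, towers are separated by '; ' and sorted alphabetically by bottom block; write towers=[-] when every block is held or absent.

towers=[B; C/A; E/D] holding=-

step 1 (unstack(B, C)): towers=[C; E/D/A] holding=B
step 2 (putdown(B)): towers=[B; C; E/D/A] holding=-
step 3 (unstack(A, D)): towers=[B; C; E/D] holding=A
step 4 (stack(A, C)): towers=[B; C/A; E/D] holding=-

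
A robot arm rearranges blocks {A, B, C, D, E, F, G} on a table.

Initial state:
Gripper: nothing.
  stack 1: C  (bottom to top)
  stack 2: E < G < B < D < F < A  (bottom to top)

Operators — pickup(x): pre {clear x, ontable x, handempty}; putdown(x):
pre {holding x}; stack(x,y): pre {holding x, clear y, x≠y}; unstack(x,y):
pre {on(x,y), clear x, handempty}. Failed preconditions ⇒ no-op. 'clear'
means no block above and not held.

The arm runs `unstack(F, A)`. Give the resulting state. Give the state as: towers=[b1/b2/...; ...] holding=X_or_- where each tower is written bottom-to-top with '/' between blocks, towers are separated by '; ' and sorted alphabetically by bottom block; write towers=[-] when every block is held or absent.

before: towers=[C; E/G/B/D/F/A] holding=-
pre[unstack(F, A)]: on(F,A) fail, clear(F) fail, handempty ok
on(F,A), clear(F) unmet → unstack(F, A) is a no-op
after:  towers=[C; E/G/B/D/F/A] holding=-

towers=[C; E/G/B/D/F/A] holding=-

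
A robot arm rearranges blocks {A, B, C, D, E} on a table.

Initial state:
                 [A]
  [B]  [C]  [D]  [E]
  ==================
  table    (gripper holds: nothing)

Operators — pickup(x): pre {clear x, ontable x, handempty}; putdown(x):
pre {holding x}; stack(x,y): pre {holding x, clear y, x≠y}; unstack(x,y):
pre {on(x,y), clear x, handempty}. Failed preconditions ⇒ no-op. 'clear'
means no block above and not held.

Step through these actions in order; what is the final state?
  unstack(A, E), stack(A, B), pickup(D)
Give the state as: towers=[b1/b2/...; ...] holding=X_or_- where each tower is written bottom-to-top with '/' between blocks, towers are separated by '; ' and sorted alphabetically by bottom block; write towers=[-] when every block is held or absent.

towers=[B/A; C; E] holding=D

step 1 (unstack(A, E)): towers=[B; C; D; E] holding=A
step 2 (stack(A, B)): towers=[B/A; C; D; E] holding=-
step 3 (pickup(D)): towers=[B/A; C; E] holding=D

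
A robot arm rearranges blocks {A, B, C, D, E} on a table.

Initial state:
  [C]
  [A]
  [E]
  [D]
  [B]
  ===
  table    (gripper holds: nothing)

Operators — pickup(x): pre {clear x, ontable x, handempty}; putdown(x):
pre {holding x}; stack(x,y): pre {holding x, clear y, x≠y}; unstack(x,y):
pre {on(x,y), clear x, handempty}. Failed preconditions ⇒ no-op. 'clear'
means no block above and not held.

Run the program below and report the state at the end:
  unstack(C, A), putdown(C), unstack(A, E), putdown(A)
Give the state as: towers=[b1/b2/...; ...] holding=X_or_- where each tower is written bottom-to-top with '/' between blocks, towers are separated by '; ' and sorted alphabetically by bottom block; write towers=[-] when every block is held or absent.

towers=[A; B/D/E; C] holding=-

step 1 (unstack(C, A)): towers=[B/D/E/A] holding=C
step 2 (putdown(C)): towers=[B/D/E/A; C] holding=-
step 3 (unstack(A, E)): towers=[B/D/E; C] holding=A
step 4 (putdown(A)): towers=[A; B/D/E; C] holding=-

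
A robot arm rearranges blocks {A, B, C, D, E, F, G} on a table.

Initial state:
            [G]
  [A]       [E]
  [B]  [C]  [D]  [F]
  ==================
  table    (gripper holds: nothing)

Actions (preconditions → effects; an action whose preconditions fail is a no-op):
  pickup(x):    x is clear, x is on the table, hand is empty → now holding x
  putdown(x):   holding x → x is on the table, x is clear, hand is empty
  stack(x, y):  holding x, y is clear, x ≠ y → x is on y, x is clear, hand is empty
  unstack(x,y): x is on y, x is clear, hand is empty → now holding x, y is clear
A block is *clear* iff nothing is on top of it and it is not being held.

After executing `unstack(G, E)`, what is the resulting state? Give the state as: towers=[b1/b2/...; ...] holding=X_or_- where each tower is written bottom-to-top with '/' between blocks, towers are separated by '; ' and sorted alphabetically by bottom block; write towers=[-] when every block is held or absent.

before: towers=[B/A; C; D/E/G; F] holding=-
pre[unstack(G, E)]: on(G,E) ok, clear(G) ok, handempty ok
all met → apply unstack(G, E)
after:  towers=[B/A; C; D/E; F] holding=G

towers=[B/A; C; D/E; F] holding=G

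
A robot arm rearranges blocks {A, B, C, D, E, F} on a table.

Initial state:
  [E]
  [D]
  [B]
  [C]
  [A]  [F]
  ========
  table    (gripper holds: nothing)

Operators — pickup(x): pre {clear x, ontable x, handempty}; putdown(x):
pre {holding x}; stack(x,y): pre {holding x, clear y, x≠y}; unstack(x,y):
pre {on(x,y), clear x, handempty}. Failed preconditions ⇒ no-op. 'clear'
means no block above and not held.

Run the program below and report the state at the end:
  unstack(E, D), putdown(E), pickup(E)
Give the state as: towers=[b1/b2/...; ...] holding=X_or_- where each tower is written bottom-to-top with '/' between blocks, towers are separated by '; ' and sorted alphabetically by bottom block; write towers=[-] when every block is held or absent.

towers=[A/C/B/D; F] holding=E

step 1 (unstack(E, D)): towers=[A/C/B/D; F] holding=E
step 2 (putdown(E)): towers=[A/C/B/D; E; F] holding=-
step 3 (pickup(E)): towers=[A/C/B/D; F] holding=E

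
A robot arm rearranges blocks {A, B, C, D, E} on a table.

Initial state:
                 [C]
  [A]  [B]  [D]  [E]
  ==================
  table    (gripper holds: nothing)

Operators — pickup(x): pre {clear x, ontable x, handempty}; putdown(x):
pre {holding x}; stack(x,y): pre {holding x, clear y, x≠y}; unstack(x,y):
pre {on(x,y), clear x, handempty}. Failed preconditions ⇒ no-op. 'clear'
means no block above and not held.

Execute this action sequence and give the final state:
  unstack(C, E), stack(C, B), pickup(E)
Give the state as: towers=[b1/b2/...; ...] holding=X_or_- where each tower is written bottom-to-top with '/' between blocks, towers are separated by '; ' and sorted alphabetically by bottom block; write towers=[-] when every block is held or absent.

towers=[A; B/C; D] holding=E

step 1 (unstack(C, E)): towers=[A; B; D; E] holding=C
step 2 (stack(C, B)): towers=[A; B/C; D; E] holding=-
step 3 (pickup(E)): towers=[A; B/C; D] holding=E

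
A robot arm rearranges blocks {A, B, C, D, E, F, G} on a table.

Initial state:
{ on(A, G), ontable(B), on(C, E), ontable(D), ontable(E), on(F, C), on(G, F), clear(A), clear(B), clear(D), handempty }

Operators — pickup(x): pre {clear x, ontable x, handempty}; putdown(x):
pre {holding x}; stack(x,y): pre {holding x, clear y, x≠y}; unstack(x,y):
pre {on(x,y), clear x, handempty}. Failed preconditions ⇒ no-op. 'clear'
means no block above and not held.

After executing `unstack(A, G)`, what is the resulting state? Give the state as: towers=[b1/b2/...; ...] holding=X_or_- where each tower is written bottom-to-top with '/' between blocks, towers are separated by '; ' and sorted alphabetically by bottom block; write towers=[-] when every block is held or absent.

before: towers=[B; D; E/C/F/G/A] holding=-
pre[unstack(A, G)]: on(A,G) ok, clear(A) ok, handempty ok
all met → apply unstack(A, G)
after:  towers=[B; D; E/C/F/G] holding=A

towers=[B; D; E/C/F/G] holding=A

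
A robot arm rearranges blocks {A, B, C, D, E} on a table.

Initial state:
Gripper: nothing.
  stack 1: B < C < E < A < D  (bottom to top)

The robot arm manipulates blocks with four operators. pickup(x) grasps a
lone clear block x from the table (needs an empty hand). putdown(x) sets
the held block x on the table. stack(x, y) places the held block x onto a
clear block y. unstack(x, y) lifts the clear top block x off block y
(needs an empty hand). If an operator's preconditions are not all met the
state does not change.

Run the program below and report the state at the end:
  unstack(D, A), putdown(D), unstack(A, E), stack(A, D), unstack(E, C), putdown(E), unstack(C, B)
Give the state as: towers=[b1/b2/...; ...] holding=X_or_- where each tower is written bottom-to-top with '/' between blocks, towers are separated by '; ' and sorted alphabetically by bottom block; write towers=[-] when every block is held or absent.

towers=[B; D/A; E] holding=C

step 1 (unstack(D, A)): towers=[B/C/E/A] holding=D
step 2 (putdown(D)): towers=[B/C/E/A; D] holding=-
step 3 (unstack(A, E)): towers=[B/C/E; D] holding=A
step 4 (stack(A, D)): towers=[B/C/E; D/A] holding=-
step 5 (unstack(E, C)): towers=[B/C; D/A] holding=E
step 6 (putdown(E)): towers=[B/C; D/A; E] holding=-
step 7 (unstack(C, B)): towers=[B; D/A; E] holding=C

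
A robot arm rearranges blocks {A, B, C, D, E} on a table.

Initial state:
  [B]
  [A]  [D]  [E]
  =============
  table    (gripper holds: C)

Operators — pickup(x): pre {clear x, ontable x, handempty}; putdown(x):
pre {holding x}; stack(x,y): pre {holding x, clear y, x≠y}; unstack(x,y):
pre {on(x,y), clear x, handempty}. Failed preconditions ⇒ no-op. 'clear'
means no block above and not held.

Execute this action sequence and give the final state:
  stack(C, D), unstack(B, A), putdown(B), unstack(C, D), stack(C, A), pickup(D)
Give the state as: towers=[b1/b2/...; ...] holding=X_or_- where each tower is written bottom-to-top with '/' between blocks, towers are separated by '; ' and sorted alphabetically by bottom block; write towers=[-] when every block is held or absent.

towers=[A/C; B; E] holding=D

step 1 (stack(C, D)): towers=[A/B; D/C; E] holding=-
step 2 (unstack(B, A)): towers=[A; D/C; E] holding=B
step 3 (putdown(B)): towers=[A; B; D/C; E] holding=-
step 4 (unstack(C, D)): towers=[A; B; D; E] holding=C
step 5 (stack(C, A)): towers=[A/C; B; D; E] holding=-
step 6 (pickup(D)): towers=[A/C; B; E] holding=D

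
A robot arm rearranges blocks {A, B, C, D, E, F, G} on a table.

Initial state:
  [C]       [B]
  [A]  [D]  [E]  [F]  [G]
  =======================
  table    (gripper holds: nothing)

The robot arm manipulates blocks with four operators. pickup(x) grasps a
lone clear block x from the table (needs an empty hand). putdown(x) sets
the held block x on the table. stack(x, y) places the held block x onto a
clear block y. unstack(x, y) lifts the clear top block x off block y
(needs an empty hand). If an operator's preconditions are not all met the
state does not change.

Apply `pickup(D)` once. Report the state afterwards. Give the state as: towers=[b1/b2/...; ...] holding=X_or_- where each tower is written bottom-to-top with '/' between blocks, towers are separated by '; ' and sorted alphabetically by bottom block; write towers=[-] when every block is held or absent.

towers=[A/C; E/B; F; G] holding=D

before: towers=[A/C; D; E/B; F; G] holding=-
pre[pickup(D)]: clear(D) ✓, ontable(D) ✓, handempty ✓
all met → apply pickup(D)
after:  towers=[A/C; E/B; F; G] holding=D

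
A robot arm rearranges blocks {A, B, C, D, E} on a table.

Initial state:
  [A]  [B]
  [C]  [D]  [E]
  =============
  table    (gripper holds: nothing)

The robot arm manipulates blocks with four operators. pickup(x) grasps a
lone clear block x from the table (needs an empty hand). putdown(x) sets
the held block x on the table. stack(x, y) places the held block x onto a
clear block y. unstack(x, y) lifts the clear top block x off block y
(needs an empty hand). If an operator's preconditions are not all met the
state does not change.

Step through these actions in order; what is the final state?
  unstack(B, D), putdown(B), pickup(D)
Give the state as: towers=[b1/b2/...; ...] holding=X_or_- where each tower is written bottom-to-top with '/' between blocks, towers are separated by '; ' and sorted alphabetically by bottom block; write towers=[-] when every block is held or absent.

step 1 (unstack(B, D)): towers=[C/A; D; E] holding=B
step 2 (putdown(B)): towers=[B; C/A; D; E] holding=-
step 3 (pickup(D)): towers=[B; C/A; E] holding=D

towers=[B; C/A; E] holding=D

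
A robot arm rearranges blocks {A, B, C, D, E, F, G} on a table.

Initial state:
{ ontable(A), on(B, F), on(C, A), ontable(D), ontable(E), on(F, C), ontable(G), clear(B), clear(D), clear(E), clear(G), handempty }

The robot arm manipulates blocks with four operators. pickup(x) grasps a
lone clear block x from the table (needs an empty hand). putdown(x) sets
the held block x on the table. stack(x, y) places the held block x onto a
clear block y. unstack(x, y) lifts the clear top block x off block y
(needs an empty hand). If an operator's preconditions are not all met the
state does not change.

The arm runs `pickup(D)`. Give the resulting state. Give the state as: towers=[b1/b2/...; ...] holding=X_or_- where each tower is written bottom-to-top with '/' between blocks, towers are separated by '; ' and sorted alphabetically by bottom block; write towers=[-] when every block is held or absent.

before: towers=[A/C/F/B; D; E; G] holding=-
pre[pickup(D)]: clear(D) yes, ontable(D) yes, handempty yes
all met → apply pickup(D)
after:  towers=[A/C/F/B; E; G] holding=D

towers=[A/C/F/B; E; G] holding=D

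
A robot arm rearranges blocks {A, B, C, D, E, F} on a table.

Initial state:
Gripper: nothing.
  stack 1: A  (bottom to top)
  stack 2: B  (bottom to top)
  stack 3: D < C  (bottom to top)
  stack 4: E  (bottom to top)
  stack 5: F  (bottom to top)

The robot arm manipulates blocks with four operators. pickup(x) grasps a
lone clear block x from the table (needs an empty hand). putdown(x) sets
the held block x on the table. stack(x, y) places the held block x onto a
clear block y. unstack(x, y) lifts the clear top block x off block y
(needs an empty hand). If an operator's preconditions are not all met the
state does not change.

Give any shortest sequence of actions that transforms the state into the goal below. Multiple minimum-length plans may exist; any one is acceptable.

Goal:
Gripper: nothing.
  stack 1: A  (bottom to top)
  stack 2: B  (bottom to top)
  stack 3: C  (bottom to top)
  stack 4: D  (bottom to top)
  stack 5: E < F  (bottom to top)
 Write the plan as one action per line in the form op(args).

pickup(F)
stack(F, E)
unstack(C, D)
putdown(C)

step 1 (pickup(F)): towers=[A; B; D/C; E] holding=F
step 2 (stack(F, E)): towers=[A; B; D/C; E/F] holding=-
step 3 (unstack(C, D)): towers=[A; B; D; E/F] holding=C
step 4 (putdown(C)): towers=[A; B; C; D; E/F] holding=-
goal check: towers=[A; B; C; D; E/F] holding=- — reached (length 4, optimal by BFS)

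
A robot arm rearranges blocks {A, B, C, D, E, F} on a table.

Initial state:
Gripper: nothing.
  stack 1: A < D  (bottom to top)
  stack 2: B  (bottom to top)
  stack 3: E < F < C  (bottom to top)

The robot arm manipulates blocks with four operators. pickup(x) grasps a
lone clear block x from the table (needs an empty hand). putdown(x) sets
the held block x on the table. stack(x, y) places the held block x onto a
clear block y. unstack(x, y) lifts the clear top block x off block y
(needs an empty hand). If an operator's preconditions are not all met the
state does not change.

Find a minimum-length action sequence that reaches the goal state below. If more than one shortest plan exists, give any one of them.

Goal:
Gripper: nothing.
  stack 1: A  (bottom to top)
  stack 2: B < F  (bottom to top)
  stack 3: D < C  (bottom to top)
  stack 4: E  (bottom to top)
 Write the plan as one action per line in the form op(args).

unstack(D, A)
putdown(D)
unstack(C, F)
stack(C, D)
unstack(F, E)
stack(F, B)

step 1 (unstack(D, A)): towers=[A; B; E/F/C] holding=D
step 2 (putdown(D)): towers=[A; B; D; E/F/C] holding=-
step 3 (unstack(C, F)): towers=[A; B; D; E/F] holding=C
step 4 (stack(C, D)): towers=[A; B; D/C; E/F] holding=-
step 5 (unstack(F, E)): towers=[A; B; D/C; E] holding=F
step 6 (stack(F, B)): towers=[A; B/F; D/C; E] holding=-
goal check: towers=[A; B/F; D/C; E] holding=- — reached (length 6, optimal by BFS)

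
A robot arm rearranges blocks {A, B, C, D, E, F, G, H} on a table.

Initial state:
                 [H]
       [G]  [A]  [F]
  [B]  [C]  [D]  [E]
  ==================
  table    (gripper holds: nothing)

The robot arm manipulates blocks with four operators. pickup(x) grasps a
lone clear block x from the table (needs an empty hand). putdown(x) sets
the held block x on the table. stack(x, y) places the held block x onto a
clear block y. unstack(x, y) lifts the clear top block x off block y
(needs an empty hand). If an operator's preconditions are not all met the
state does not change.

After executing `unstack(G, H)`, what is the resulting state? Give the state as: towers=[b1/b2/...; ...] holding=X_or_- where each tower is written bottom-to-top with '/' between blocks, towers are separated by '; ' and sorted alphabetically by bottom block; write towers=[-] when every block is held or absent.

towers=[B; C/G; D/A; E/F/H] holding=-

before: towers=[B; C/G; D/A; E/F/H] holding=-
pre[unstack(G, H)]: on(G,H) no, clear(G) yes, handempty yes
on(G,H) unmet → unstack(G, H) is a no-op
after:  towers=[B; C/G; D/A; E/F/H] holding=-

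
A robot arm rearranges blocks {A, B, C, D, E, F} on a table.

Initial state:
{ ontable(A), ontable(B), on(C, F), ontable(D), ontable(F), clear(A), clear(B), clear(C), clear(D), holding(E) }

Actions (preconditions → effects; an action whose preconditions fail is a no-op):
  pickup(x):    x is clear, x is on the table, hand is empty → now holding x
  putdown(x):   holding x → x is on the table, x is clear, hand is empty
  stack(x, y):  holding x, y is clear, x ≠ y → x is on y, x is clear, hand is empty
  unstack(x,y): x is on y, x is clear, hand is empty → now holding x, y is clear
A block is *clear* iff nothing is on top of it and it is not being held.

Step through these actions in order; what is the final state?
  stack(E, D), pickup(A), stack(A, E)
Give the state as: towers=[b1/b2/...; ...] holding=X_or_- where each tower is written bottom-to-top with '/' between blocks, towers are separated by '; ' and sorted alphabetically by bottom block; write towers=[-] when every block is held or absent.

step 1 (stack(E, D)): towers=[A; B; D/E; F/C] holding=-
step 2 (pickup(A)): towers=[B; D/E; F/C] holding=A
step 3 (stack(A, E)): towers=[B; D/E/A; F/C] holding=-

towers=[B; D/E/A; F/C] holding=-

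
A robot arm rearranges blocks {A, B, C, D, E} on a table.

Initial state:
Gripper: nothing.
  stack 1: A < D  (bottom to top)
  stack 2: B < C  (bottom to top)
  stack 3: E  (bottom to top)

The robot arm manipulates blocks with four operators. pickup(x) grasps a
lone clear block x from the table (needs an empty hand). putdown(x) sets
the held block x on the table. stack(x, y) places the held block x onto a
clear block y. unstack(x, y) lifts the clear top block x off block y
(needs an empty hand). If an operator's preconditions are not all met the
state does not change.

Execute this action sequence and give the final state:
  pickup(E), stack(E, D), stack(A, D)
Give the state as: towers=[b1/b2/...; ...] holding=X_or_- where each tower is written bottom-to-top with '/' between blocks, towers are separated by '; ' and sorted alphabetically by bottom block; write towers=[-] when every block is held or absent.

step 1 (pickup(E)): towers=[A/D; B/C] holding=E
step 2 (stack(E, D)): towers=[A/D/E; B/C] holding=-
step 3 (stack(A, D)) [no-op]: towers=[A/D/E; B/C] holding=-

towers=[A/D/E; B/C] holding=-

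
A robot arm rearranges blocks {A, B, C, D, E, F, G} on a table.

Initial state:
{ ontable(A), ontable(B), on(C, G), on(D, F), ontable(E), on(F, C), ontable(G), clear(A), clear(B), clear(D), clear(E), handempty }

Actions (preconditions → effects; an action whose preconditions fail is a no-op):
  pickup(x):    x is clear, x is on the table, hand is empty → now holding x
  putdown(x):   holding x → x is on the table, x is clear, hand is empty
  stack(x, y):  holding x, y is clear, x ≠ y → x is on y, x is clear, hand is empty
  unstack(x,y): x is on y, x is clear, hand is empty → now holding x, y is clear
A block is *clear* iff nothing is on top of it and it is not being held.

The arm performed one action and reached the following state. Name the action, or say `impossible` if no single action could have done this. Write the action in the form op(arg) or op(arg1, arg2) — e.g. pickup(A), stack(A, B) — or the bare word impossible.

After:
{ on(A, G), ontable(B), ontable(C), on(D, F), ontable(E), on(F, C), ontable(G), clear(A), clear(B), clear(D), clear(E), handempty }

target: towers=[B; C/F/D; E; G/A] holding=-
         pickup(B) → towers=[A; E; G/C/F/D] holding=B
     unstack(D, F) → towers=[A; B; E; G/C/F] holding=D
         pickup(A) → towers=[B; E; G/C/F/D] holding=A
         pickup(E) → towers=[A; B; G/C/F/D] holding=E
none of the 4 applicable actions match → impossible

impossible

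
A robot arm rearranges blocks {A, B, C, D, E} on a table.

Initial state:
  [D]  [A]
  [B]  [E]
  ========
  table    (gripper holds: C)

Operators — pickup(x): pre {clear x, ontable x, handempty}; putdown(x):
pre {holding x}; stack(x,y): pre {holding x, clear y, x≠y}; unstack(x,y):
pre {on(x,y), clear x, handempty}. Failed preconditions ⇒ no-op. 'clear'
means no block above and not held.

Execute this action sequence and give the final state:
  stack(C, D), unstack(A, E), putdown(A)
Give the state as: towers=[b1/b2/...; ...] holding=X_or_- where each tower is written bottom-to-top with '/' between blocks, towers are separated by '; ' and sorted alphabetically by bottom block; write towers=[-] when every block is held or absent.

towers=[A; B/D/C; E] holding=-

step 1 (stack(C, D)): towers=[B/D/C; E/A] holding=-
step 2 (unstack(A, E)): towers=[B/D/C; E] holding=A
step 3 (putdown(A)): towers=[A; B/D/C; E] holding=-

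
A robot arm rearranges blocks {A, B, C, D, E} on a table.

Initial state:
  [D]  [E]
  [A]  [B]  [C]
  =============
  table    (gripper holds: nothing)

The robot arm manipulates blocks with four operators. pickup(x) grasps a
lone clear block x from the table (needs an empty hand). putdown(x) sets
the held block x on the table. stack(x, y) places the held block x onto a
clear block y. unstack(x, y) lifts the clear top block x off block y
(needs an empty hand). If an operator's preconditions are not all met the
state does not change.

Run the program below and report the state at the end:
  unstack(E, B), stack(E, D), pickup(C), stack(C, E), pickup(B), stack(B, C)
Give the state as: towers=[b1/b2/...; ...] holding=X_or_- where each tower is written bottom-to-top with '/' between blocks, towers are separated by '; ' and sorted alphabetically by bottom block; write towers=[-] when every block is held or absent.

towers=[A/D/E/C/B] holding=-

step 1 (unstack(E, B)): towers=[A/D; B; C] holding=E
step 2 (stack(E, D)): towers=[A/D/E; B; C] holding=-
step 3 (pickup(C)): towers=[A/D/E; B] holding=C
step 4 (stack(C, E)): towers=[A/D/E/C; B] holding=-
step 5 (pickup(B)): towers=[A/D/E/C] holding=B
step 6 (stack(B, C)): towers=[A/D/E/C/B] holding=-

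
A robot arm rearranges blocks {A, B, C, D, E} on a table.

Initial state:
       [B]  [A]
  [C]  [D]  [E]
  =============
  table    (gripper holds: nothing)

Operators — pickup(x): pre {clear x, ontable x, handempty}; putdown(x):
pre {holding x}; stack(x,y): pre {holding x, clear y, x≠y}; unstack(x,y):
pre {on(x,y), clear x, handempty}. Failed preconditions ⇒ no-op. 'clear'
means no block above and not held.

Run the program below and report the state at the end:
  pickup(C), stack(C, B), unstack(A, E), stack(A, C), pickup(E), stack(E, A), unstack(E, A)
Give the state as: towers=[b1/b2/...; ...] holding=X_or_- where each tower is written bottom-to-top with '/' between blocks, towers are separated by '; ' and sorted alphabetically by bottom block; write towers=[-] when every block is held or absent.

towers=[D/B/C/A] holding=E

step 1 (pickup(C)): towers=[D/B; E/A] holding=C
step 2 (stack(C, B)): towers=[D/B/C; E/A] holding=-
step 3 (unstack(A, E)): towers=[D/B/C; E] holding=A
step 4 (stack(A, C)): towers=[D/B/C/A; E] holding=-
step 5 (pickup(E)): towers=[D/B/C/A] holding=E
step 6 (stack(E, A)): towers=[D/B/C/A/E] holding=-
step 7 (unstack(E, A)): towers=[D/B/C/A] holding=E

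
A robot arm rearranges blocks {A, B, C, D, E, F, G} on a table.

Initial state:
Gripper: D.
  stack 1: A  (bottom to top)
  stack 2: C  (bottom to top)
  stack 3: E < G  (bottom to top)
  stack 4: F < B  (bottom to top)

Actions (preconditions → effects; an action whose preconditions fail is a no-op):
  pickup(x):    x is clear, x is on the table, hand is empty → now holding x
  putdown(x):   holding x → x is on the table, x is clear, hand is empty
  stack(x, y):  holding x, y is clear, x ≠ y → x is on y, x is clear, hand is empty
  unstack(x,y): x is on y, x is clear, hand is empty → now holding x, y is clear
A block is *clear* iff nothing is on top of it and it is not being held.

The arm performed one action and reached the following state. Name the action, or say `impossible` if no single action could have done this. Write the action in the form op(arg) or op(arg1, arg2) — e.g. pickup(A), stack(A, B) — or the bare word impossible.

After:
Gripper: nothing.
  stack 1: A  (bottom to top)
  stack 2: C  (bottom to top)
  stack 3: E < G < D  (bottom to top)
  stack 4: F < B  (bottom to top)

target: towers=[A; C; E/G/D; F/B] holding=-
        putdown(D) → towers=[A; C; D; E/G; F/B] holding=-
       stack(D, B) → towers=[A; C; E/G; F/B/D] holding=-
       stack(D, G) → towers=[A; C; E/G/D; F/B] holding=-  ← match
       stack(D, A) → towers=[A/D; C; E/G; F/B] holding=-
       stack(D, C) → towers=[A; C/D; E/G; F/B] holding=-

stack(D, G)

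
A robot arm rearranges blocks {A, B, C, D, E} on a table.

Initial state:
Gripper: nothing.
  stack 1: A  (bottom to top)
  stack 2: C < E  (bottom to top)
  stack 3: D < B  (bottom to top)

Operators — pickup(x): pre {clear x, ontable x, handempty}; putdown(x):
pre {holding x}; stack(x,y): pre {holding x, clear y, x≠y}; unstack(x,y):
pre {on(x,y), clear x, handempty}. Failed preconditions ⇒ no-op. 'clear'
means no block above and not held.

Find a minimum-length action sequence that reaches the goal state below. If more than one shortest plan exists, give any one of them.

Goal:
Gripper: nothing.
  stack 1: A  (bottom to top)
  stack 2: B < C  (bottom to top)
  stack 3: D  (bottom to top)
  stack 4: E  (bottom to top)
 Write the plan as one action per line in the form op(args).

unstack(B, D)
putdown(B)
unstack(E, C)
putdown(E)
pickup(C)
stack(C, B)

step 1 (unstack(B, D)): towers=[A; C/E; D] holding=B
step 2 (putdown(B)): towers=[A; B; C/E; D] holding=-
step 3 (unstack(E, C)): towers=[A; B; C; D] holding=E
step 4 (putdown(E)): towers=[A; B; C; D; E] holding=-
step 5 (pickup(C)): towers=[A; B; D; E] holding=C
step 6 (stack(C, B)): towers=[A; B/C; D; E] holding=-
goal check: towers=[A; B/C; D; E] holding=- — reached (length 6, optimal by BFS)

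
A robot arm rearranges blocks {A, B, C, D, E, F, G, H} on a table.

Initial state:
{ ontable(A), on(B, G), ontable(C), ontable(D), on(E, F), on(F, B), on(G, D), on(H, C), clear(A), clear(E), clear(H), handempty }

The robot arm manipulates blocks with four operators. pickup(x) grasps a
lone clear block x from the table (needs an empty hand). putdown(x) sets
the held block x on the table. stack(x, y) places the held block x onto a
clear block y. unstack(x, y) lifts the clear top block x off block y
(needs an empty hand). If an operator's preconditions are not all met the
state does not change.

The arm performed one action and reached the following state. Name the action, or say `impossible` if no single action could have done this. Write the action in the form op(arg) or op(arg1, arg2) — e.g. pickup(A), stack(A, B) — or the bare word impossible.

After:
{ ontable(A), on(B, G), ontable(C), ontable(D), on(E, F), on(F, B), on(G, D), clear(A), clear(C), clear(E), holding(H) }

unstack(H, C)

target: towers=[A; C; D/G/B/F/E] holding=H
         pickup(A) → towers=[C/H; D/G/B/F/E] holding=A
     unstack(E, F) → towers=[A; C/H; D/G/B/F] holding=E
     unstack(H, C) → towers=[A; C; D/G/B/F/E] holding=H  ← match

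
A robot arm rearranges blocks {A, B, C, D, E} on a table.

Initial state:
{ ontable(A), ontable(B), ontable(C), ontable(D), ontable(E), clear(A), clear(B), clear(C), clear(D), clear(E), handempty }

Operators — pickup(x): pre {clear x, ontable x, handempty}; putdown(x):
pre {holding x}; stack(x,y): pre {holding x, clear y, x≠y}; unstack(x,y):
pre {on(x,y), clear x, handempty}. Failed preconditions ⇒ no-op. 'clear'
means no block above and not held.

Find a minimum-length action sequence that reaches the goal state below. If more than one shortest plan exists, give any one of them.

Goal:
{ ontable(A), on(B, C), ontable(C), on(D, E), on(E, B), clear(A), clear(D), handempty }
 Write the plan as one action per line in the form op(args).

pickup(B)
stack(B, C)
pickup(E)
stack(E, B)
pickup(D)
stack(D, E)

step 1 (pickup(B)): towers=[A; C; D; E] holding=B
step 2 (stack(B, C)): towers=[A; C/B; D; E] holding=-
step 3 (pickup(E)): towers=[A; C/B; D] holding=E
step 4 (stack(E, B)): towers=[A; C/B/E; D] holding=-
step 5 (pickup(D)): towers=[A; C/B/E] holding=D
step 6 (stack(D, E)): towers=[A; C/B/E/D] holding=-
goal check: towers=[A; C/B/E/D] holding=- — reached (length 6, optimal by BFS)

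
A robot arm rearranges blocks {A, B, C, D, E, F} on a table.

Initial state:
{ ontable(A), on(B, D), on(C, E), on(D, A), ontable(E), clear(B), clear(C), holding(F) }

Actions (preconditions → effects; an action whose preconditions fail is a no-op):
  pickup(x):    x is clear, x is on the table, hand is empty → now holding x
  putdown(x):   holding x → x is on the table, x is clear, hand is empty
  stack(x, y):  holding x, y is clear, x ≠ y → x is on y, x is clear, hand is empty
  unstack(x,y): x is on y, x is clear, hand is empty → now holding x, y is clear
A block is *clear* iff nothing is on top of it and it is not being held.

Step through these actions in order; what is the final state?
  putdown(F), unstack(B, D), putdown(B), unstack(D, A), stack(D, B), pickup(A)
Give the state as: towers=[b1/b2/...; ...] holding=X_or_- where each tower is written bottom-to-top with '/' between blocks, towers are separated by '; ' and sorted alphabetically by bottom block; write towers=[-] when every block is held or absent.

step 1 (putdown(F)): towers=[A/D/B; E/C; F] holding=-
step 2 (unstack(B, D)): towers=[A/D; E/C; F] holding=B
step 3 (putdown(B)): towers=[A/D; B; E/C; F] holding=-
step 4 (unstack(D, A)): towers=[A; B; E/C; F] holding=D
step 5 (stack(D, B)): towers=[A; B/D; E/C; F] holding=-
step 6 (pickup(A)): towers=[B/D; E/C; F] holding=A

towers=[B/D; E/C; F] holding=A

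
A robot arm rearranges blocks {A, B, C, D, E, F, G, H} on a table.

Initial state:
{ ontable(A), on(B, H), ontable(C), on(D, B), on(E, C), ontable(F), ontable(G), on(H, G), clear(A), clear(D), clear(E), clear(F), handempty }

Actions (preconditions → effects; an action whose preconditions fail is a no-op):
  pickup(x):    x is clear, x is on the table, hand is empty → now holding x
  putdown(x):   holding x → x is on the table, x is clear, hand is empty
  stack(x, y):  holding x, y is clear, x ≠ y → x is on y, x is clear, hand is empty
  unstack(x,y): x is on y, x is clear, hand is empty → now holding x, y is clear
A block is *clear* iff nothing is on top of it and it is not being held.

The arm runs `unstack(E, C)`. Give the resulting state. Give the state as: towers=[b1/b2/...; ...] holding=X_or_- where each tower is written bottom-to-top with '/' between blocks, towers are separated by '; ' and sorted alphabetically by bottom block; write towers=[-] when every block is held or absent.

towers=[A; C; F; G/H/B/D] holding=E

before: towers=[A; C/E; F; G/H/B/D] holding=-
pre[unstack(E, C)]: on(E,C) ✓, clear(E) ✓, handempty ✓
all met → apply unstack(E, C)
after:  towers=[A; C; F; G/H/B/D] holding=E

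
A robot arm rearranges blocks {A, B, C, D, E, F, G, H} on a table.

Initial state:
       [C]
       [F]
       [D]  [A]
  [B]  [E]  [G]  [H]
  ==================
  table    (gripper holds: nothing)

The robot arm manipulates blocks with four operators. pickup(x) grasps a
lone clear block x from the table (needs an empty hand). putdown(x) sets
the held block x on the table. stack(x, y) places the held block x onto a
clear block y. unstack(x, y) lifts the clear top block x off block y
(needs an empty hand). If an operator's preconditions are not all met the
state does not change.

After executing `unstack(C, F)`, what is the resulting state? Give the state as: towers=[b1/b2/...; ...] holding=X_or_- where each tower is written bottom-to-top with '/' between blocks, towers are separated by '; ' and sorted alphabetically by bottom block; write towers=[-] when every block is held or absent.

before: towers=[B; E/D/F/C; G/A; H] holding=-
pre[unstack(C, F)]: on(C,F) ✓, clear(C) ✓, handempty ✓
all met → apply unstack(C, F)
after:  towers=[B; E/D/F; G/A; H] holding=C

towers=[B; E/D/F; G/A; H] holding=C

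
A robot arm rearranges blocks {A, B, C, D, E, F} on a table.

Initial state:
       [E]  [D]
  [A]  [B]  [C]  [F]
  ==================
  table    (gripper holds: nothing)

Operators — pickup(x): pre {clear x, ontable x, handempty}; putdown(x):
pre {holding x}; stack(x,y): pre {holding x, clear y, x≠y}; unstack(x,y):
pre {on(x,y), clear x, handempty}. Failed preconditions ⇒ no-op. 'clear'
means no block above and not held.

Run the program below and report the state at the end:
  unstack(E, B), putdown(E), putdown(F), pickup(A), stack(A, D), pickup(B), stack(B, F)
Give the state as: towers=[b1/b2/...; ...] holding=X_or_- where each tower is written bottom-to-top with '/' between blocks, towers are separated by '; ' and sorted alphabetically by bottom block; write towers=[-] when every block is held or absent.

towers=[C/D/A; E; F/B] holding=-

step 1 (unstack(E, B)): towers=[A; B; C/D; F] holding=E
step 2 (putdown(E)): towers=[A; B; C/D; E; F] holding=-
step 3 (putdown(F)) [no-op]: towers=[A; B; C/D; E; F] holding=-
step 4 (pickup(A)): towers=[B; C/D; E; F] holding=A
step 5 (stack(A, D)): towers=[B; C/D/A; E; F] holding=-
step 6 (pickup(B)): towers=[C/D/A; E; F] holding=B
step 7 (stack(B, F)): towers=[C/D/A; E; F/B] holding=-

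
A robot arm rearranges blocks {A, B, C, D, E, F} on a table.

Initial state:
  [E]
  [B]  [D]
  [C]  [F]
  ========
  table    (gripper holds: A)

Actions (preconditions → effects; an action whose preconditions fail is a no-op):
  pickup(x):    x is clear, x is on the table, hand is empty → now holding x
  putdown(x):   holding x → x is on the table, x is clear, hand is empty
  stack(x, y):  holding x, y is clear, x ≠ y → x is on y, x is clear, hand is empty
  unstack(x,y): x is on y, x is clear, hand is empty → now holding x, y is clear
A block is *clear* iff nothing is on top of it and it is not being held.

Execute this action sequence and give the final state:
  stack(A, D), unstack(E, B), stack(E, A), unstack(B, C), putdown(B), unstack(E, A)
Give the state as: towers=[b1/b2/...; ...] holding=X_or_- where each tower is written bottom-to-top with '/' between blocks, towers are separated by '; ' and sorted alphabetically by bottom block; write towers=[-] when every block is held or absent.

step 1 (stack(A, D)): towers=[C/B/E; F/D/A] holding=-
step 2 (unstack(E, B)): towers=[C/B; F/D/A] holding=E
step 3 (stack(E, A)): towers=[C/B; F/D/A/E] holding=-
step 4 (unstack(B, C)): towers=[C; F/D/A/E] holding=B
step 5 (putdown(B)): towers=[B; C; F/D/A/E] holding=-
step 6 (unstack(E, A)): towers=[B; C; F/D/A] holding=E

towers=[B; C; F/D/A] holding=E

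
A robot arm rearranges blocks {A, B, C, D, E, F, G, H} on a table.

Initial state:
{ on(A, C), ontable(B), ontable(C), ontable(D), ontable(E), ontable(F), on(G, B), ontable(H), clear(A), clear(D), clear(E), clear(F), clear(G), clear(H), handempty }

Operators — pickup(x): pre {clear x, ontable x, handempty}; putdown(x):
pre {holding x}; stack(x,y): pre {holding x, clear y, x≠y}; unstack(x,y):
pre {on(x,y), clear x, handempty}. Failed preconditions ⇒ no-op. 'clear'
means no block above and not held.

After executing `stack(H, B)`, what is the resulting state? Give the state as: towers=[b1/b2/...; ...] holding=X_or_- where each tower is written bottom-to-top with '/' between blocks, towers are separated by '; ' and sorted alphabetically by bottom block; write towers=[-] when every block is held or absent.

towers=[B/G; C/A; D; E; F; H] holding=-

before: towers=[B/G; C/A; D; E; F; H] holding=-
pre[stack(H, B)]: holding(H) ✗, clear(B) ✗, H≠B ✓
holding(H), clear(B) unmet → stack(H, B) is a no-op
after:  towers=[B/G; C/A; D; E; F; H] holding=-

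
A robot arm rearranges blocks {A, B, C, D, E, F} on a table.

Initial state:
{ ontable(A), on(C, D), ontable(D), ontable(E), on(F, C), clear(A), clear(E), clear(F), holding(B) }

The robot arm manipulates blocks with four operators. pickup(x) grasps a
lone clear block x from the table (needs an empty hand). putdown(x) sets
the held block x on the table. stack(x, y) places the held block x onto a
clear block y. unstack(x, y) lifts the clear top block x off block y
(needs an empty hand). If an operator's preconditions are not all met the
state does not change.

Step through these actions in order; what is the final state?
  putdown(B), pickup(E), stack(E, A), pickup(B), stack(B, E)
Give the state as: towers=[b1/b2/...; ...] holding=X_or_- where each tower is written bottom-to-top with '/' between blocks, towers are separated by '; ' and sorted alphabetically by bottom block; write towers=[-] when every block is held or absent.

step 1 (putdown(B)): towers=[A; B; D/C/F; E] holding=-
step 2 (pickup(E)): towers=[A; B; D/C/F] holding=E
step 3 (stack(E, A)): towers=[A/E; B; D/C/F] holding=-
step 4 (pickup(B)): towers=[A/E; D/C/F] holding=B
step 5 (stack(B, E)): towers=[A/E/B; D/C/F] holding=-

towers=[A/E/B; D/C/F] holding=-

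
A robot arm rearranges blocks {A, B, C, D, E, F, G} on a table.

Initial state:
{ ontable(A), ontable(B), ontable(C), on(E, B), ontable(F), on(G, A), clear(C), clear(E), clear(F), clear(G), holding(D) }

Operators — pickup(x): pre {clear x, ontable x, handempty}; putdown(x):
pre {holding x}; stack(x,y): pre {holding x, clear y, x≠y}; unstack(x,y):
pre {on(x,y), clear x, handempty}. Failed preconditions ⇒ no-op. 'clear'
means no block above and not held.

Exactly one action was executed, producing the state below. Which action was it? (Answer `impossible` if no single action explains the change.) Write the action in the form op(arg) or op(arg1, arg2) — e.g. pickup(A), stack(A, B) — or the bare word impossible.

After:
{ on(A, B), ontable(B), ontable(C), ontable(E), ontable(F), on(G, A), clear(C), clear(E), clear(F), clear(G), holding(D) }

impossible

target: towers=[B/A/G; C; E; F] holding=D
        putdown(D) → towers=[A/G; B/E; C; D; F] holding=-
       stack(D, F) → towers=[A/G; B/E; C; F/D] holding=-
       stack(D, G) → towers=[A/G/D; B/E; C; F] holding=-
       stack(D, E) → towers=[A/G; B/E/D; C; F] holding=-
       stack(D, C) → towers=[A/G; B/E; C/D; F] holding=-
none of the 5 applicable actions match → impossible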